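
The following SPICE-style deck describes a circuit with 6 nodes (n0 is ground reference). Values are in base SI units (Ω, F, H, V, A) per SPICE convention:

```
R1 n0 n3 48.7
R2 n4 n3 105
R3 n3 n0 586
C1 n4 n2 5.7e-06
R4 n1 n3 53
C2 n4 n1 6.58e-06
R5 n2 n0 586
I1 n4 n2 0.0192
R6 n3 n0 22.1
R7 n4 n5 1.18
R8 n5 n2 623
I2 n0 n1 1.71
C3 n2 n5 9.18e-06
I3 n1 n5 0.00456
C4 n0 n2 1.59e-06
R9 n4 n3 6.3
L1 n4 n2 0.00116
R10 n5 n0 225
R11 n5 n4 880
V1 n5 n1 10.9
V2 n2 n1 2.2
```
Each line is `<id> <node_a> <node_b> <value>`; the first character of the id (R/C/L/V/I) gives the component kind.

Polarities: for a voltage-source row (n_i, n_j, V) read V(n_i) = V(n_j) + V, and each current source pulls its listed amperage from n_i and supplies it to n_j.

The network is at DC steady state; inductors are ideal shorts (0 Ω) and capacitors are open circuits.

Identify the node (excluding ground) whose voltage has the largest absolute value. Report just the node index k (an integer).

Apply KCL at each of the 5 non-ground nodes and solve the resulting linear system.
Node n1: branches {R4, C2, I2, I3, V1, V2} → V_1 = 27.98
Node n2: branches {C1, R5, I1, R8, C3, C4, L1, V2} → V_2 = 30.18
Node n3: branches {R1, R2, R3, R4, R6, R9} → V_3 = 22.01
Node n4: branches {R2, C1, C2, I1, R7, R9, L1, R11} → V_4 = 30.18
Node n5: branches {R7, R8, C3, I3, R10, R11, V1} → V_5 = 38.88
Source currents: i(L1)=5.990, i(V1)=-7.565, i(V2)=5.972

5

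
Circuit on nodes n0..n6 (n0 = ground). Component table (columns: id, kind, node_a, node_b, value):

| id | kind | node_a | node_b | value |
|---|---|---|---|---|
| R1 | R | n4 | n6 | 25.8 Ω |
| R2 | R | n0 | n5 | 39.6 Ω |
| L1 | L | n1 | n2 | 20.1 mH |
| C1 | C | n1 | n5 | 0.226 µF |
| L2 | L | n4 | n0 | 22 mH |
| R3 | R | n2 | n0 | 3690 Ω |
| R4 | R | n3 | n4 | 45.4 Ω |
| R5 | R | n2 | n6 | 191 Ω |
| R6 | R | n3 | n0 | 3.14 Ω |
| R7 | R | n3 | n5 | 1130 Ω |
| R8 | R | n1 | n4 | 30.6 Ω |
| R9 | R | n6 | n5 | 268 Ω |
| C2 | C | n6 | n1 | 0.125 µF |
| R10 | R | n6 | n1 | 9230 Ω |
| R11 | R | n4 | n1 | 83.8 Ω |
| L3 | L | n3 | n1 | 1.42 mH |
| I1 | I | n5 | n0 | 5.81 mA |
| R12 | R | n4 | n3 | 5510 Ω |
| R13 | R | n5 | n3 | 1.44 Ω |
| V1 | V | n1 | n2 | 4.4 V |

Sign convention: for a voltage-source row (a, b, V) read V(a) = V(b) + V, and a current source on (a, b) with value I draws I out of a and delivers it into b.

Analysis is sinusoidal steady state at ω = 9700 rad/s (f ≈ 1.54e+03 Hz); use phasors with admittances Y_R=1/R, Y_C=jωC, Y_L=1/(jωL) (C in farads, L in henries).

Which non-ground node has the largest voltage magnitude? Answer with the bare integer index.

2

MNA unknowns: 6 node voltages V₁..V_6 plus 1 source current (V1)
R1: Y=0.03876+0.000j on G[4,6]
R2: Y=0.02525+0.000j on G[0,5]
L1: Y=0.000-0.005129j on G[1,2]
C1: Y=0.000+0.002192j on G[1,5]
L2: Y=0.000-0.004686j on G[4,0]
R3: Y=0.0002710+0.000j on G[2,0]
R4: Y=0.02203+0.000j on G[3,4]
R5: Y=0.005236+0.000j on G[2,6]
R6: Y=0.3185+0.000j on G[3,0]
R7: Y=0.0008850+0.000j on G[3,5]
R8: Y=0.03268+0.000j on G[1,4]
R9: Y=0.003731+0.000j on G[6,5]
C2: Y=0.000+0.001213j on G[6,1]
R10: Y=0.0001083+0.000j on G[6,1]
R11: Y=0.01193+0.000j on G[4,1]
L3: Y=0.000-0.07260j on G[3,1]
I1: z[5]−=0.00581, z[0]+=0.00581
R12: Y=0.0001815+0.000j on G[4,3]
R13: Y=0.6944+0.000j on G[5,3]
V1: row V1−V2=4.4, i_V1 at 1,2
solve → V1=0.03082+0.1151j, V2=-4.369+0.1151j, V3=-0.01357-0.003433j, V4=-0.2411+0.06892j, V5=-0.02488-0.002682j, V6=-0.6762+0.08641j
aux → i_V1=-0.02052+0.02275j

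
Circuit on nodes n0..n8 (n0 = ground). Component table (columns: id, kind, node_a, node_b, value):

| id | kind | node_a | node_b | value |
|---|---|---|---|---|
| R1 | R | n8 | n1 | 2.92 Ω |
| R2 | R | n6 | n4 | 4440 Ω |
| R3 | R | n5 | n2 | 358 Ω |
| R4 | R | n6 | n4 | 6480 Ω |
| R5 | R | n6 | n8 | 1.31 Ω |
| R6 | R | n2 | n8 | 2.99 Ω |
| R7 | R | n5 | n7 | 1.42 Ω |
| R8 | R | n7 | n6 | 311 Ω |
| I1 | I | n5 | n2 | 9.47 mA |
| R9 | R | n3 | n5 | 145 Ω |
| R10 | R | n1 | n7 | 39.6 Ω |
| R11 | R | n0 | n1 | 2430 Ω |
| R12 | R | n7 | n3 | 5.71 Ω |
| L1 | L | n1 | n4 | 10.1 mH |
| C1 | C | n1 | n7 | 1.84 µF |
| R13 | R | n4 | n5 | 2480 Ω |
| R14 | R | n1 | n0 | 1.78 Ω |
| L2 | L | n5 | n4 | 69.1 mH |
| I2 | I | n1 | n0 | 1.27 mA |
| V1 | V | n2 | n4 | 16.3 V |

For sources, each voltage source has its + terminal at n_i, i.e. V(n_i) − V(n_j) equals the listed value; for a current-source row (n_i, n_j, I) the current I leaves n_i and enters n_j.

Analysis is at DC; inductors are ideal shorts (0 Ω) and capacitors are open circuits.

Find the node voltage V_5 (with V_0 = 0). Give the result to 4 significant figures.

-0.002259 V

Apply KCL at each of the 8 non-ground nodes and solve the resulting linear system.
Node n1: branches {R1, R10, R11, L1, C1, R14, I2} → V_1 = -0.002259
Node n2: branches {R3, R6, I1, V1} → V_2 = 16.30
Node n3: branches {R9, R12} → V_3 = 0.03111
Node n4: branches {R2, R4, L1, R13, L2, V1} → V_4 = -0.002259
Node n5: branches {R3, R7, I1, R9, R13, L2} → V_5 = -0.002259
Node n6: branches {R2, R4, R5, R8} → V_6 = 7.972
Node n7: branches {R7, R8, R10, R12, C1} → V_7 = 0.03242
Node n8: branches {R1, R5, R6} → V_8 = 8.009
Source currents: i(L1)=2.744, i(L2)=0.06071, i(V1)=-2.808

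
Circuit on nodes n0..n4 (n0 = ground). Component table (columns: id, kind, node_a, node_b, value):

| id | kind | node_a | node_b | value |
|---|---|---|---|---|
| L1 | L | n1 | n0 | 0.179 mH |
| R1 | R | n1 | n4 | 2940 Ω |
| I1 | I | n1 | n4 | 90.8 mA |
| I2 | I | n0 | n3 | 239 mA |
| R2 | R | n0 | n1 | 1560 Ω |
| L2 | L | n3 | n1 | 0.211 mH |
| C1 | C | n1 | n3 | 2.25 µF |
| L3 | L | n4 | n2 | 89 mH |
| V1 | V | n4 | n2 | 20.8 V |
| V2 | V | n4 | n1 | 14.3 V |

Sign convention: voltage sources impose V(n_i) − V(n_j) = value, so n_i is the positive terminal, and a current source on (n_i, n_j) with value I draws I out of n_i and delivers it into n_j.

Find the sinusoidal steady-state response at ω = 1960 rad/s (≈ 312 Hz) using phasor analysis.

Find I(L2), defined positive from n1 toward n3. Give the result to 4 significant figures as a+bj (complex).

-0.2394+0.000j A

Apply KCL at each of the 4 non-ground nodes and solve the resulting linear system.
Node n1: branches {L1, R1, I1, R2, L2, C1, V2} → V_1 = 1.886e-05+0.08385j
Node n2: branches {L3, V1} → V_2 = -6.500+0.08385j
Node n3: branches {I2, L2, C1} → V_3 = 1.886e-05+0.1829j
Node n4: branches {R1, I1, L3, V1, V2} → V_4 = 14.30+0.08385j
Source currents: i(V1)=0.000+0.1192j, i(V2)=0.08594+0.000j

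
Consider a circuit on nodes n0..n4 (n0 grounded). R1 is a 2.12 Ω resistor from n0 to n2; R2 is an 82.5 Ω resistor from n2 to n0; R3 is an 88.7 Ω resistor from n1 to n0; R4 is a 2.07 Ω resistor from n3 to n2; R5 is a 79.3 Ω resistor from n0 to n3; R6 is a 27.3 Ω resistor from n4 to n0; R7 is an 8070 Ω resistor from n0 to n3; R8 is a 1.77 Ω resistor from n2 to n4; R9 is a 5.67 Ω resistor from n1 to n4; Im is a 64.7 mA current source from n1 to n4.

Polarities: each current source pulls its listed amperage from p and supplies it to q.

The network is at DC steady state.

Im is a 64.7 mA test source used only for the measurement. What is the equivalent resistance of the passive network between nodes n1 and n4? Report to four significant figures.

Apply KCL at each of the 4 non-ground nodes and solve the resulting linear system.
Node n1: branches {R3, R9, Im} → V_1 = -0.3331
Node n2: branches {R1, R2, R4, R8} → V_2 = 0.006646
Node n3: branches {R4, R5, R7} → V_3 = 0.006475
Node n4: branches {R6, R8, R9, Im} → V_4 = 0.01248

R_eq = 5.341 Ω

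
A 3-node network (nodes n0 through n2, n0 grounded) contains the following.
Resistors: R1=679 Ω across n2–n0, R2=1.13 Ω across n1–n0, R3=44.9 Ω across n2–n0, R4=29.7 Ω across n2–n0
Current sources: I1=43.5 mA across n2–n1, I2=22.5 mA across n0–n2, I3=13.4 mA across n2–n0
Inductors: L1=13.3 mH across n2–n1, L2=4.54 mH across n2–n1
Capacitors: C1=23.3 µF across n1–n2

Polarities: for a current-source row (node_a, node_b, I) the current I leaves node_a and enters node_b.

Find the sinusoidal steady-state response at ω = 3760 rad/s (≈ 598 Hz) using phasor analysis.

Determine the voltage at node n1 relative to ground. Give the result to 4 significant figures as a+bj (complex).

0.04808-0.006435j V

Element admittances at ω=3760 rad/s:
  Y(R1) = 0.001473+0.000j S between n2,n0
  Y(R2) = 0.8850+0.000j S between n1,n0
  I1: injects 0.0435 A into n1 (from n2)
  Y(L1) = 0.000-0.02000j S between n2,n1
  Y(C1) = 0.000+0.08761j S between n1,n2
  I2: injects 0.0225 A into n2 (from n0)
  Y(R3) = 0.02227+0.000j S between n2,n0
  Y(L2) = 0.000-0.05858j S between n2,n1
  Y(R4) = 0.03367+0.000j S between n2,n0
  I3: injects 0.0134 A into n0 (from n2)
Assemble and solve the 2×2 MNA system:
  V(n1)=0.04808-0.006435j  V(n2)=-0.5825+0.09918j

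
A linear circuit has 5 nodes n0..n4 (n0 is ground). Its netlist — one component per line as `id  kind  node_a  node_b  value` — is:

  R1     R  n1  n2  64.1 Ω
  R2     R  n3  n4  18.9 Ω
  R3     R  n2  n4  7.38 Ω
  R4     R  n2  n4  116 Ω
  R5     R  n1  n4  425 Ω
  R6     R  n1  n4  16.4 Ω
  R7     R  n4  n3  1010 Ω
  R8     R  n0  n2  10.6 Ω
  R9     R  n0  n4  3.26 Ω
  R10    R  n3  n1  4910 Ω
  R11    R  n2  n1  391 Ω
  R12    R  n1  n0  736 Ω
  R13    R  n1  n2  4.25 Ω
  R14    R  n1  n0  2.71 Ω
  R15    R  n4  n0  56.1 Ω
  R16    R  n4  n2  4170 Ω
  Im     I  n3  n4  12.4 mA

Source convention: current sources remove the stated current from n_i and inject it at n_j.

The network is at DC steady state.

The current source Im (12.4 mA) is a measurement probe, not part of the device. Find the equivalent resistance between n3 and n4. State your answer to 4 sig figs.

MNA unknowns: 4 node voltages V₁..V_4
R1: Y=0.01560 on G[1,2]
R2: Y=0.05291 on G[3,4]
R3: Y=0.1355 on G[2,4]
R4: Y=0.008621 on G[2,4]
R5: Y=0.002353 on G[1,4]
R6: Y=0.06098 on G[1,4]
R7: Y=0.0009901 on G[4,3]
R8: Y=0.09434 on G[0,2]
R9: Y=0.3067 on G[0,4]
R10: Y=0.0002037 on G[3,1]
R11: Y=0.002558 on G[2,1]
R12: Y=0.001359 on G[1,0]
R13: Y=0.2353 on G[1,2]
R14: Y=0.3690 on G[1,0]
R15: Y=0.01783 on G[4,0]
R16: Y=0.0002398 on G[4,2]
Im: z[3]−=0.0124, z[4]+=0.0124
solve → V1=-6.476e-05, V2=-1.076e-05, V3=-0.2291, V4=7.702e-05

R_eq = 18.48 Ω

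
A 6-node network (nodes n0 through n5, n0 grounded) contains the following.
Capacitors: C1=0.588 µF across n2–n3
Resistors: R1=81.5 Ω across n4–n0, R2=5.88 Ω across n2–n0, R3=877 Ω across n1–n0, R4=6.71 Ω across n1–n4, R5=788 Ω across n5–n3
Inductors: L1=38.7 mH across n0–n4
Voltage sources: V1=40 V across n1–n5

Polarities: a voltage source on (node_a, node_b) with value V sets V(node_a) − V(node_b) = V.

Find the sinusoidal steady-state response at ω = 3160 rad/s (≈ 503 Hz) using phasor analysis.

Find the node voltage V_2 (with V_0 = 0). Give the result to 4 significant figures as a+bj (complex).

Apply KCL at each of the 5 non-ground nodes and solve the resulting linear system.
Node n1: branches {R3, R4, V1} → V_1 = 1.418+2.369j
Node n2: branches {C1, R2} → V_2 = -0.2039-0.1207j
Node n3: branches {C1, R5} → V_3 = -11.25+18.55j
Node n4: branches {R1, L1, R4} → V_4 = 1.196+2.250j
Node n5: branches {R5, V1} → V_5 = -38.58+2.369j
Source currents: i(V1)=-0.03468-0.02053j

-0.2039-0.1207j V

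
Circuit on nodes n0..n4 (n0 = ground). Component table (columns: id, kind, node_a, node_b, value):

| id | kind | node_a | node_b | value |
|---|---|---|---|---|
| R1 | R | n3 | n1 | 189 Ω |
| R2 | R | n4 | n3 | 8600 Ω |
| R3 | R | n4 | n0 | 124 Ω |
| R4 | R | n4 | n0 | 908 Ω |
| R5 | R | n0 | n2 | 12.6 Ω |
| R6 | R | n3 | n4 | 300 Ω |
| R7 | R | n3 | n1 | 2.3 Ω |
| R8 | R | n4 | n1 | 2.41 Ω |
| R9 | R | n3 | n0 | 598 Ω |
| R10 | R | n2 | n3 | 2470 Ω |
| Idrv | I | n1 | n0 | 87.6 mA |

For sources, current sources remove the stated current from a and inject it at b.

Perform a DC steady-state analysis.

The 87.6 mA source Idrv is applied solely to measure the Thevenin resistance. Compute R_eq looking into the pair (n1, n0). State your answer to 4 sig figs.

R_eq = 90.63 Ω

MNA unknowns: 4 node voltages V₁..V_4
R1: Y=0.005291 on G[3,1]
R2: Y=0.0001163 on G[4,3]
R3: Y=0.008065 on G[4,0]
R4: Y=0.001101 on G[4,0]
R5: Y=0.07937 on G[0,2]
R6: Y=0.003333 on G[3,4]
R7: Y=0.4348 on G[3,1]
R8: Y=0.4149 on G[4,1]
R9: Y=0.001672 on G[3,0]
R10: Y=0.0004049 on G[2,3]
Idrv: z[1]−=0.0876, z[0]+=0.0876
solve → V1=-7.939, V2=-0.04010, V3=-7.901, V4=-7.769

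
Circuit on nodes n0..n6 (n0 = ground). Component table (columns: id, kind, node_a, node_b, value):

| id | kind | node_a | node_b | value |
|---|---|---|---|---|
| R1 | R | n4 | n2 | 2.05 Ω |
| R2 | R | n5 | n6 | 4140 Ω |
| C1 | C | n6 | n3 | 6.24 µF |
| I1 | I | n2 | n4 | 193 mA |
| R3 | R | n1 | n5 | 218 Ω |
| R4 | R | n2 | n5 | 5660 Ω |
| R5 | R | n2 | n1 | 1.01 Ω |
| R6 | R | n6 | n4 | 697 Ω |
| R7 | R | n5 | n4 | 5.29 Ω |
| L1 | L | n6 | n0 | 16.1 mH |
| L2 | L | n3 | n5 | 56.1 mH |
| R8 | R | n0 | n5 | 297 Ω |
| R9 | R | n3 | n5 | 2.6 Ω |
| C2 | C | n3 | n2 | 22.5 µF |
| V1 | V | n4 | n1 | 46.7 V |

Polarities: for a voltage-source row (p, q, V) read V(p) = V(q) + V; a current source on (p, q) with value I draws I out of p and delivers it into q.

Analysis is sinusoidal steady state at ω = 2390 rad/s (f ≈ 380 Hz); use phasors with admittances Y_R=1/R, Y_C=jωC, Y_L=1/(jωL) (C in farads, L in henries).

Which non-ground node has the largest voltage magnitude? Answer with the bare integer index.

1

MNA unknowns: 6 node voltages V₁..V_6 plus 1 source current (V1)
R1: Y=0.4878+0.000j on G[4,2]
R2: Y=0.0002415+0.000j on G[5,6]
C1: Y=0.000+0.01491j on G[6,3]
I1: z[2]−=0.193, z[4]+=0.193
R3: Y=0.004587+0.000j on G[1,5]
R4: Y=0.0001767+0.000j on G[2,5]
R5: Y=0.9901+0.000j on G[2,1]
R6: Y=0.001435+0.000j on G[6,4]
R7: Y=0.1890+0.000j on G[5,4]
L1: Y=0.000-0.02599j on G[6,0]
L2: Y=0.000-0.007458j on G[3,5]
R8: Y=0.003367+0.000j on G[0,5]
R9: Y=0.3846+0.000j on G[3,5]
C2: Y=0.000+0.05378j on G[3,2]
V1: row V4−V1=46.7, i_V1 at 4,1
solve → V1=-42.42+10.77j, V2=-26.72+11.69j, V3=-1.468+0.3598j, V4=4.282+10.77j, V5=0.03356+3.843j, V6=0.4979-0.004348j
aux → i_V1=-15.74-0.8770j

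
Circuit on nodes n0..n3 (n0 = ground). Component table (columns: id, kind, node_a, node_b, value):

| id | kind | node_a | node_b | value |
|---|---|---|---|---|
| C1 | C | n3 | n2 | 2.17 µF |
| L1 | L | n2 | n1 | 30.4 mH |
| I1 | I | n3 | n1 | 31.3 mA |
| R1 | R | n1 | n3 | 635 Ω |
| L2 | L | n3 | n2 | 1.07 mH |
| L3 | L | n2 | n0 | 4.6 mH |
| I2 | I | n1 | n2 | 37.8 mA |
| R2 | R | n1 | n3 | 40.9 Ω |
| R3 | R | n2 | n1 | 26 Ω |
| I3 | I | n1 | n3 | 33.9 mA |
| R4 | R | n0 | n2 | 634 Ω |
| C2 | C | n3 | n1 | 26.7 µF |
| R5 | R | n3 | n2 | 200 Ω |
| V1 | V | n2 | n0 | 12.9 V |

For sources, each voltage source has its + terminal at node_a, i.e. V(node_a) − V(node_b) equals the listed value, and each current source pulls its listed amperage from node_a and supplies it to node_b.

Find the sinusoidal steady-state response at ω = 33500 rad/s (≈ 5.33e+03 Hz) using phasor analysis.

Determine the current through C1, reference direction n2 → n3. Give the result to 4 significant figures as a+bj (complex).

0.03015+0.03157j A

Apply KCL at each of the 3 non-ground nodes and solve the resulting linear system.
Node n1: branches {L1, I1, R1, I2, R2, R3, I3, C2} → V_1 = 12.45+0.4403j
Node n2: branches {C1, L1, L2, L3, I2, R3, R4, R5, V1} → V_2 = 12.90+0.000j
Node n3: branches {C1, I1, R1, L2, R2, I3, C2, R5} → V_3 = 12.47+0.4148j
Source currents: i(V1)=-0.02035+0.08371j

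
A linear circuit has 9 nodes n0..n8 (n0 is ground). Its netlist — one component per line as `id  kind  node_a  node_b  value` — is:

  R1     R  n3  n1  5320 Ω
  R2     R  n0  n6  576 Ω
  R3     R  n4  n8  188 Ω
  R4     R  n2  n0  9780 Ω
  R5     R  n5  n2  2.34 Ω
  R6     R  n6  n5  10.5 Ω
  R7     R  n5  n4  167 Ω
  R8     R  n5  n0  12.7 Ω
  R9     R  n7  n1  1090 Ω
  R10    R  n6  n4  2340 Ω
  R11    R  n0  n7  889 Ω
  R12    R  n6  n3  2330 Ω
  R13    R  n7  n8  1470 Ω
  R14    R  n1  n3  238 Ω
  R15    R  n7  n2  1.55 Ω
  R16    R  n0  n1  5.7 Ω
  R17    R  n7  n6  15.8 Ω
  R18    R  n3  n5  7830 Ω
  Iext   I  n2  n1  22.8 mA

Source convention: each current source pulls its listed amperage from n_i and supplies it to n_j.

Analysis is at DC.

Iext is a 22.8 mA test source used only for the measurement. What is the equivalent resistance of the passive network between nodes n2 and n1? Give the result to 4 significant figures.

R_eq = 19.49 Ω

Apply KCL at each of the 8 non-ground nodes and solve the resulting linear system.
Node n1: branches {R1, R9, R14, R16, Iext} → V_1 = 0.1265
Node n2: branches {R4, R5, R15, Iext} → V_2 = -0.3178
Node n3: branches {R1, R12, R14, R18} → V_3 = 0.08066
Node n4: branches {R3, R7, R10} → V_4 = -0.2752
Node n5: branches {R5, R6, R7, R8, R18} → V_5 = -0.2707
Node n6: branches {R2, R6, R10, R12, R17} → V_6 = -0.2837
Node n7: branches {R9, R11, R13, R15, R17} → V_7 = -0.3136
Node n8: branches {R3, R13} → V_8 = -0.2796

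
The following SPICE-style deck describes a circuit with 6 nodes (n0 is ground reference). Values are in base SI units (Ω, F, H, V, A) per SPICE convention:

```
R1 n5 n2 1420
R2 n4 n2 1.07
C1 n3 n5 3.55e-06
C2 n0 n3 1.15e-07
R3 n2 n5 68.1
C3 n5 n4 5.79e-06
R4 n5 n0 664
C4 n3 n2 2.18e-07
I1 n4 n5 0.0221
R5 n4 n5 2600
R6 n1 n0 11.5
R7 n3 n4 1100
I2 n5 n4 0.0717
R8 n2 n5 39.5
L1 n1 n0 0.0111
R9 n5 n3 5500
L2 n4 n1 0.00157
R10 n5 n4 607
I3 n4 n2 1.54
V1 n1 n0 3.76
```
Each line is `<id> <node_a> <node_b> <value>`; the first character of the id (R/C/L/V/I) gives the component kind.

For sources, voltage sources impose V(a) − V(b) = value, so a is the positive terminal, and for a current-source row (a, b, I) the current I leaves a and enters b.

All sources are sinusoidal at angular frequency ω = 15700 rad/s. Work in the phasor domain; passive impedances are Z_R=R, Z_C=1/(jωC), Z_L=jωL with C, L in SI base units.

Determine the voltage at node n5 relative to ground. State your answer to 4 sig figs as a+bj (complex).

Apply KCL at each of the 5 non-ground nodes and solve the resulting linear system.
Node n1: branches {R6, L1, L2, V1} → V_1 = 3.760+0.000j
Node n2: branches {R1, R2, R3, C4, R8, I3} → V_2 = 5.506-0.1655j
Node n3: branches {C1, C2, C4, R7, R9} → V_3 = 3.918-0.2260j
Node n4: branches {R2, C3, I1, R5, R7, I2, L2, R10, I3} → V_4 = 3.926-0.1565j
Node n5: branches {R1, C1, R3, C3, R4, I1, R5, I2, R8, R9, R10} → V_5 = 3.946-0.2368j
Source currents: i(V1)=-0.3333+0.01486j

3.946-0.2368j V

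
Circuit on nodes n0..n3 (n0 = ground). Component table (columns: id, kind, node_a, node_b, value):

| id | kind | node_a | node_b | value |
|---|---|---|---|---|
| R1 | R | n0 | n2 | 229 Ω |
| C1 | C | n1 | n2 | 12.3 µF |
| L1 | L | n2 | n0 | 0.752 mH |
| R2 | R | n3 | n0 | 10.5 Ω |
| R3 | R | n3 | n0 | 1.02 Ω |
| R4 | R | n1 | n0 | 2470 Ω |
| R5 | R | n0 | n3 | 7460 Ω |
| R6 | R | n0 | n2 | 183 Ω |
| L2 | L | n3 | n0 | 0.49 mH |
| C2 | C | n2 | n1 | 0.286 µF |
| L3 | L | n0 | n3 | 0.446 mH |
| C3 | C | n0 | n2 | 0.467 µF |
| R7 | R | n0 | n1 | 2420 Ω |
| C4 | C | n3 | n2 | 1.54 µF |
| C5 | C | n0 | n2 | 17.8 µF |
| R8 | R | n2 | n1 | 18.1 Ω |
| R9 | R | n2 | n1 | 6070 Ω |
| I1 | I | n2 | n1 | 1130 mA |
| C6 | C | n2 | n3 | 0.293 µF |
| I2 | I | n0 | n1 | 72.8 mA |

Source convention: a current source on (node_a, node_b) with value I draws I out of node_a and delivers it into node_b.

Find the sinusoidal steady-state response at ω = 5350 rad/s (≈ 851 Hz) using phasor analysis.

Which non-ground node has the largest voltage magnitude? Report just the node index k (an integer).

MNA unknowns: 3 node voltages V₁..V_3
R1: Y=0.004367+0.000j on G[0,2]
C1: Y=0.000+0.06581j on G[1,2]
L1: Y=0.000-0.2486j on G[2,0]
R2: Y=0.09524+0.000j on G[3,0]
R3: Y=0.9804+0.000j on G[3,0]
R4: Y=0.0004049+0.000j on G[1,0]
R5: Y=0.0001340+0.000j on G[0,3]
R6: Y=0.005464+0.000j on G[0,2]
L2: Y=0.000-0.3815j on G[3,0]
C2: Y=0.000+0.001530j on G[2,1]
L3: Y=0.000-0.4191j on G[0,3]
C3: Y=0.000+0.002498j on G[0,2]
R7: Y=0.0004132+0.000j on G[0,1]
C4: Y=0.000+0.008239j on G[3,2]
C5: Y=0.000+0.09523j on G[0,2]
R8: Y=0.05525+0.000j on G[2,1]
R9: Y=0.0001647+0.000j on G[2,1]
I1: z[2]−=1.13, z[1]+=1.13
C6: Y=0.000+0.001568j on G[2,3]
I2: z[0]−=0.0728, z[1]+=0.0728
solve → V1=8.760-10.06j, V2=-0.02559+0.4673j, V3=-0.002655-0.002185j

1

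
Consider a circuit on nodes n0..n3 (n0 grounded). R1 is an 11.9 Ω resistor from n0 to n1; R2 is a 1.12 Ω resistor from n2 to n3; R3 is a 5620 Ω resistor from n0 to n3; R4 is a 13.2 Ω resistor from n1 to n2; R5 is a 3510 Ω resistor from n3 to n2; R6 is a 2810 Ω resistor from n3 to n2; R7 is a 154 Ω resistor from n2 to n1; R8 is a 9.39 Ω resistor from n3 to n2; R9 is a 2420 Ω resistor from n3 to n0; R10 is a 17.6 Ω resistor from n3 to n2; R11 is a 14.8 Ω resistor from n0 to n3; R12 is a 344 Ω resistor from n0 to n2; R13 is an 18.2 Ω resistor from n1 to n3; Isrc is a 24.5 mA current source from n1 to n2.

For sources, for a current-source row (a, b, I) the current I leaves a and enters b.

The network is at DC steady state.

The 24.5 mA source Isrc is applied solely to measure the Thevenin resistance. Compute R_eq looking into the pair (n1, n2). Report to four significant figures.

MNA unknowns: 3 node voltages V₁..V_3
R1: Y=0.08403 on G[0,1]
R2: Y=0.8929 on G[2,3]
R3: Y=0.0001779 on G[0,3]
R4: Y=0.07576 on G[1,2]
R5: Y=0.0002849 on G[3,2]
R6: Y=0.0003559 on G[3,2]
R7: Y=0.006494 on G[2,1]
R8: Y=0.1065 on G[3,2]
R9: Y=0.0004132 on G[3,0]
R10: Y=0.05682 on G[3,2]
R11: Y=0.06757 on G[0,3]
R12: Y=0.002907 on G[0,2]
R13: Y=0.05495 on G[1,3]
Isrc: z[1]−=0.0245, z[2]+=0.0245
solve → V1=-0.06157, V2=0.08395, V3=0.07233

R_eq = 5.940 Ω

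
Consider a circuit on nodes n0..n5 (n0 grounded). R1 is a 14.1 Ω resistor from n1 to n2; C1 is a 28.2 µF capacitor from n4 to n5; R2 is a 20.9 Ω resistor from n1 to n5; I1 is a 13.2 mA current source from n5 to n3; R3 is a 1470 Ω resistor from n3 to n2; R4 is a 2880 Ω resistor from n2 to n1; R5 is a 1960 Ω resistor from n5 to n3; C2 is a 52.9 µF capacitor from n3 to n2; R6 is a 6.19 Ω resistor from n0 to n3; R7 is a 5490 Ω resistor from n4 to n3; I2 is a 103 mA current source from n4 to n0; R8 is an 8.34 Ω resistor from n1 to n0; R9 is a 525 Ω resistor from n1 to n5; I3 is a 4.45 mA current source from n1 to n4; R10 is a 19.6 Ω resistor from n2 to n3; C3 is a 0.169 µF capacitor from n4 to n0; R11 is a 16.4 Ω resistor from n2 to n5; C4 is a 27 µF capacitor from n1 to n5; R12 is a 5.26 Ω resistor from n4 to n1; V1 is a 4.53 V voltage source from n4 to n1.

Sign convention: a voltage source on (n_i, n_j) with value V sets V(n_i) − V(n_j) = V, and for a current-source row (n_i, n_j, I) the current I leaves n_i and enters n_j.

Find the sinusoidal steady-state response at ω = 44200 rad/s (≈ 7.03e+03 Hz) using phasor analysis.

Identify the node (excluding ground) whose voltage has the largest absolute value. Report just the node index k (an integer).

4

Apply KCL at each of the 5 non-ground nodes and solve the resulting linear system.
Node n1: branches {R1, R2, R4, R8, R9, I3, C4, R12, V1} → V_1 = -0.9858-0.1519j
Node n2: branches {R1, R3, R4, C2, R10, R11} → V_2 = 0.08358-0.05102j
Node n3: branches {I1, R3, R5, C2, R6, R7, R10} → V_3 = 0.08710-0.05111j
Node n4: branches {C1, R7, I2, I3, C3, R12, V1} → V_4 = 3.544-0.1519j
Node n5: branches {C1, R2, I1, R5, R9, R11, C4} → V_5 = 1.327-0.06802j
Source currents: i(V1)=-1.066-2.790j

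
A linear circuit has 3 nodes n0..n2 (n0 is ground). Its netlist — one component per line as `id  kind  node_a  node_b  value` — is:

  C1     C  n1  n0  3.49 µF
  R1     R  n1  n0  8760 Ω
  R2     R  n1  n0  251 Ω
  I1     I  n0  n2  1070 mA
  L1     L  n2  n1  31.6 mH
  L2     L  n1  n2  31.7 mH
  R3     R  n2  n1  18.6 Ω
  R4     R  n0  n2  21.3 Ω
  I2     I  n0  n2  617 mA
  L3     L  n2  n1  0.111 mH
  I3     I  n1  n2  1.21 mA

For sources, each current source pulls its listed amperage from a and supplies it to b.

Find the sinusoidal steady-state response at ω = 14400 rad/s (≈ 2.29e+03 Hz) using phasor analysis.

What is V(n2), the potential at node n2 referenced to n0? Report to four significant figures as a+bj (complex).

15.47-16.15j V

MNA unknowns: 2 node voltages V₁..V_2
C1: Y=0.000+0.05026j on G[1,0]
R1: Y=0.0001142+0.000j on G[1,0]
R2: Y=0.003984+0.000j on G[1,0]
I1: z[0]−=1.07, z[2]+=1.07
L1: Y=0.000-0.002198j on G[2,1]
L2: Y=0.000-0.002191j on G[1,2]
R3: Y=0.05376+0.000j on G[2,1]
R4: Y=0.04695+0.000j on G[0,2]
I2: z[0]−=0.617, z[2]+=0.617
L3: Y=0.000-0.6256j on G[2,1]
I3: z[1]−=0.00121, z[2]+=0.00121
solve → V1=16.54-17.77j, V2=15.47-16.15j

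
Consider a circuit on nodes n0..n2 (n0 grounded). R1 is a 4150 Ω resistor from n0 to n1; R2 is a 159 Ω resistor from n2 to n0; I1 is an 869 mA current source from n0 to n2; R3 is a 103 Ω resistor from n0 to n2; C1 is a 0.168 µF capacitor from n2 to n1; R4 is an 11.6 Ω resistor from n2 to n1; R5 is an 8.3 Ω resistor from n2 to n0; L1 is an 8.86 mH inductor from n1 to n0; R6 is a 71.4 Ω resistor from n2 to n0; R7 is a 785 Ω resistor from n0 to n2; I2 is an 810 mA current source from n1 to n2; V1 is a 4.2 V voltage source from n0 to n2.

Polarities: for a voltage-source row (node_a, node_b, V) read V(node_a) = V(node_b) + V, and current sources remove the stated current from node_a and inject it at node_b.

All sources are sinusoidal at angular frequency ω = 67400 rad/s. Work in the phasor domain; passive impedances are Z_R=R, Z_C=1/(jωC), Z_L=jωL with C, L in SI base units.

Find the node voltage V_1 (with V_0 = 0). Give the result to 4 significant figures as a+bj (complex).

Apply KCL at each of the 2 non-ground nodes and solve the resulting linear system.
Node n1: branches {R1, C1, R4, L1, I2} → V_1 = -13.45+0.9513j
Node n2: branches {R2, I1, R3, C1, R4, R5, R6, R7, I2, V1} → V_2 = -4.200+0.000j
Source currents: i(V1)=-1.508+0.02276j

-13.45+0.9513j V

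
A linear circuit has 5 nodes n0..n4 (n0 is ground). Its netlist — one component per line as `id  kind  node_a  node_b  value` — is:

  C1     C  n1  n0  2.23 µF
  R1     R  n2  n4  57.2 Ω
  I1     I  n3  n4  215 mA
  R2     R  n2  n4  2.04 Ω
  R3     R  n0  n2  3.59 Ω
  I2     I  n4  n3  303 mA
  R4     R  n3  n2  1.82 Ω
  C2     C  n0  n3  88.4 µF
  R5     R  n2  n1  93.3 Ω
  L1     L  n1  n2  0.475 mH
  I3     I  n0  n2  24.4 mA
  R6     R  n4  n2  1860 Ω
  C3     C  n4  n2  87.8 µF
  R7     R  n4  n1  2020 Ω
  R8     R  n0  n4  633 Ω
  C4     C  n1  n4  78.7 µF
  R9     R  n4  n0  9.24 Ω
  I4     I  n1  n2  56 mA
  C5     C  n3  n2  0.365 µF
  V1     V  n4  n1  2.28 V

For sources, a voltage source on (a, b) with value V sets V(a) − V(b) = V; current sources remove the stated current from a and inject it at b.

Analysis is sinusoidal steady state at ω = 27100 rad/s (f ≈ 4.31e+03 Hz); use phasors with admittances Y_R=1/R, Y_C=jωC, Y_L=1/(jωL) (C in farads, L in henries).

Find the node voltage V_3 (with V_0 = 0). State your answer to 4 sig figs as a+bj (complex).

Element admittances at ω=27100 rad/s:
  Y(C1) = 0.000+0.06043j S between n1,n0
  Y(R1) = 0.01748+0.000j S between n2,n4
  I1: injects 0.215 A into n4 (from n3)
  Y(R2) = 0.4902+0.000j S between n2,n4
  Y(R3) = 0.2786+0.000j S between n0,n2
  I2: injects 0.303 A into n3 (from n4)
  Y(R4) = 0.5495+0.000j S between n3,n2
  Y(C2) = 0.000+2.396j S between n0,n3
  Y(R5) = 0.01072+0.000j S between n2,n1
  Y(L1) = 0.000-0.07768j S between n1,n2
  I3: injects 0.0244 A into n2 (from n0)
  Y(R6) = 0.0005376+0.000j S between n4,n2
  Y(C3) = 0.000+2.379j S between n4,n2
  Y(R7) = 0.0004950+0.000j S between n4,n1
  Y(R8) = 0.001580+0.000j S between n0,n4
  Y(C4) = 0.000+2.133j S between n1,n4
  Y(R9) = 0.1082+0.000j S between n4,n0
  I4: injects 0.056 A into n2 (from n1)
  Y(C5) = 0.000+0.009891j S between n3,n2
  V1: constraint V(n4)−V(n1) = 2.28
Assemble and solve the 5×5 MNA system:
  V(n1)=-2.343+0.1722j  V(n2)=-0.03052+0.1350j  V(n3)=0.03550-0.02095j  V(n4)=-0.06257+0.1722j
  i(V1)=0.02257-4.824j

0.03550-0.02095j V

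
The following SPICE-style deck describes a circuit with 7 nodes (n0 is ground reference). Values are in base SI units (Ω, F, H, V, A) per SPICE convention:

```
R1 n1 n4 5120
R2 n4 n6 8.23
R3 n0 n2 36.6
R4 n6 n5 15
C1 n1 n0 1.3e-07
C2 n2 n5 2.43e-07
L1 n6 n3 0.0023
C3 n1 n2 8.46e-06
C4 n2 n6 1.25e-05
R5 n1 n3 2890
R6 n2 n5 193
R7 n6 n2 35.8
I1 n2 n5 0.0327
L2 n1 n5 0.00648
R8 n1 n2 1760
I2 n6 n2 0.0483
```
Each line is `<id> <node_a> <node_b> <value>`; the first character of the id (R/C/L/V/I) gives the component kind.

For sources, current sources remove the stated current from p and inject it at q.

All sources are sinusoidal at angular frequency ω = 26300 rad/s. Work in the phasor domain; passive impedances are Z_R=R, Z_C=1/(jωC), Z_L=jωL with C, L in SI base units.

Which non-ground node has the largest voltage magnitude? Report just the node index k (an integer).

5

Element admittances at ω=26300 rad/s:
  Y(R1) = 0.0001953+0.000j S between n1,n4
  Y(R2) = 0.1215+0.000j S between n4,n6
  Y(R3) = 0.02732+0.000j S between n0,n2
  Y(R4) = 0.06667+0.000j S between n6,n5
  Y(C1) = 0.000+0.003419j S between n1,n0
  Y(C2) = 0.000+0.006391j S between n2,n5
  Y(L1) = 0.000-0.01653j S between n6,n3
  Y(C3) = 0.000+0.2225j S between n1,n2
  Y(C4) = 0.000+0.3288j S between n2,n6
  Y(R5) = 0.0003460+0.000j S between n1,n3
  Y(R6) = 0.005181+0.000j S between n2,n5
  Y(R7) = 0.02793+0.000j S between n6,n2
  I1: injects 0.0327 A into n5 (from n2)
  Y(L2) = 0.000-0.005868j S between n1,n5
  Y(R8) = 0.0005682+0.000j S between n1,n2
  I2: injects 0.0483 A into n2 (from n6)
Assemble and solve the 6×6 MNA system:
  V(n1)=-0.01184+0.0001370j  V(n2)=1.715e-05+0.001482j  V(n3)=-0.004764+0.05533j  V(n4)=-0.005929+0.05539j  V(n5)=0.4499+0.04928j  V(n6)=-0.005919+0.05548j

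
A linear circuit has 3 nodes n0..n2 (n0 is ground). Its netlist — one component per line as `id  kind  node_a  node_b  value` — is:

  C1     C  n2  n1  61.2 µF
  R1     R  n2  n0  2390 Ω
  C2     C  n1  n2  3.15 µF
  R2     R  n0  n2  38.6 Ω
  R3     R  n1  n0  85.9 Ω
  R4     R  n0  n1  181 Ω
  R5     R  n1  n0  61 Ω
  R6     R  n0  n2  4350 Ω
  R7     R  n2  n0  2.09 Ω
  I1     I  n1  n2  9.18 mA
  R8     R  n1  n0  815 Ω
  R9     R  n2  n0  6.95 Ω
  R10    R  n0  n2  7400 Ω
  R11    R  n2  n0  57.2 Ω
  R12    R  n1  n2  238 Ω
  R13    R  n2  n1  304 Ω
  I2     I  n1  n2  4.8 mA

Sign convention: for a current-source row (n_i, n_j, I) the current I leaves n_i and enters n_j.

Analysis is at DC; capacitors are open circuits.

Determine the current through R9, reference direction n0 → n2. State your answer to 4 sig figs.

MNA unknowns: 2 node voltages V₁..V_2
C1: Y=0.000 on G[2,1]
R1: Y=0.0004184 on G[2,0]
C2: Y=0.000 on G[1,2]
R2: Y=0.02591 on G[0,2]
R3: Y=0.01164 on G[1,0]
R4: Y=0.005525 on G[0,1]
R5: Y=0.01639 on G[1,0]
R6: Y=0.0002299 on G[0,2]
R7: Y=0.4785 on G[2,0]
I1: z[1]−=0.00918, z[2]+=0.00918
R8: Y=0.001227 on G[1,0]
R9: Y=0.1439 on G[2,0]
R10: Y=0.0001351 on G[0,2]
R11: Y=0.01748 on G[2,0]
R12: Y=0.004202 on G[1,2]
R13: Y=0.003289 on G[2,1]
I2: z[1]−=0.0048, z[2]+=0.0048
solve → V1=-0.3276, V2=0.01710

-0.002460 A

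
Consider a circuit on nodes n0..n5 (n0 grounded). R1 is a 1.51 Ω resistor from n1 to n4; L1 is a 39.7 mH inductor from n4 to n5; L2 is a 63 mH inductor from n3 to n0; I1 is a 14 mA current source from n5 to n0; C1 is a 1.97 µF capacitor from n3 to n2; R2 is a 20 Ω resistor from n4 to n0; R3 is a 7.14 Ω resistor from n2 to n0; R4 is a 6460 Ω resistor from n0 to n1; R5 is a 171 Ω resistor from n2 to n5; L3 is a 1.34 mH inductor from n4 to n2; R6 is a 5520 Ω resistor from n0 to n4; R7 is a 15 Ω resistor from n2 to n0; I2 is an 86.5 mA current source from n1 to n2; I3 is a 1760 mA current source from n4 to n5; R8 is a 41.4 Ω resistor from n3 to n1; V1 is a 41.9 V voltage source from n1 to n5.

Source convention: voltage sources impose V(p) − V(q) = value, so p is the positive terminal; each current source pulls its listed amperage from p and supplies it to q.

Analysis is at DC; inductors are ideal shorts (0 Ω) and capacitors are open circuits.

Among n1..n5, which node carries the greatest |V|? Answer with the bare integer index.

Element admittances at DC:
  Y(R1) = 0.6623 S between n1,n4
  L1: short n4↔n5 (DC inductor)
  L2: short n3↔n0 (DC inductor)
  I1: injects 0.014 A into n0 (from n5)
  Y(C1) = 0.000 S between n3,n2
  Y(R2) = 0.05000 S between n4,n0
  Y(R3) = 0.1401 S between n2,n0
  Y(R4) = 0.0001548 S between n0,n1
  Y(R5) = 0.005848 S between n2,n5
  L3: short n4↔n2 (DC inductor)
  Y(R6) = 0.0001812 S between n0,n4
  Y(R7) = 0.06667 S between n2,n0
  I2: injects 0.0865 A into n2 (from n1)
  I3: injects 1.76 A into n5 (from n4)
  Y(R8) = 0.02415 S between n3,n1
  V1: constraint V(n1)−V(n5) = 41.9
Assemble and solve the 9×9 MNA system:
  V(n1)=38.23  V(n2)=-3.672  V(n3)=0.000  V(n4)=-3.672  V(n5)=-3.672
  i(L1)=27.02  i(L2)=0.9234  i(L3)=-0.8455  i(V1)=-28.76

1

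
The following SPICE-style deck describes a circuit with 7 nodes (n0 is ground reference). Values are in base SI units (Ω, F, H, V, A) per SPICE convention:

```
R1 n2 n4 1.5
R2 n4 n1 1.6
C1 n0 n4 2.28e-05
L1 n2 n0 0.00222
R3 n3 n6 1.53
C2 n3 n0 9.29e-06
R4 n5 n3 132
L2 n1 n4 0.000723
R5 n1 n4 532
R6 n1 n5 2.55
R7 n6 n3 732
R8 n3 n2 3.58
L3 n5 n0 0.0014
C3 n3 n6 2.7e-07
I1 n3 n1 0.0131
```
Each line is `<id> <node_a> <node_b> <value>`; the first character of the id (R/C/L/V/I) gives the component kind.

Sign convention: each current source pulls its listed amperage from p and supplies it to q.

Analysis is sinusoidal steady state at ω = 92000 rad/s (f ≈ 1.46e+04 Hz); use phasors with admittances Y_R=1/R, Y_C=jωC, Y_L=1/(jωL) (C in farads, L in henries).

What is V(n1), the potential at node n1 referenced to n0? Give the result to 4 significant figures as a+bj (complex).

Apply KCL at each of the 6 non-ground nodes and solve the resulting linear system.
Node n1: branches {R2, L2, R5, R6, I1} → V_1 = 0.02254-0.004574j
Node n2: branches {R1, L1, R8} → V_2 = 2.005e-05+0.0001009j
Node n3: branches {R3, C2, R4, R7, R8, C3, I1} → V_3 = -0.004564+0.01359j
Node n4: branches {R1, R2, C1, L2, R5} → V_4 = 0.001941-0.005552j
Node n5: branches {R4, R6, L3} → V_5 = 0.02210-0.003801j
Node n6: branches {R3, R7, C3} → V_6 = -0.004564+0.01359j

0.02254-0.004574j V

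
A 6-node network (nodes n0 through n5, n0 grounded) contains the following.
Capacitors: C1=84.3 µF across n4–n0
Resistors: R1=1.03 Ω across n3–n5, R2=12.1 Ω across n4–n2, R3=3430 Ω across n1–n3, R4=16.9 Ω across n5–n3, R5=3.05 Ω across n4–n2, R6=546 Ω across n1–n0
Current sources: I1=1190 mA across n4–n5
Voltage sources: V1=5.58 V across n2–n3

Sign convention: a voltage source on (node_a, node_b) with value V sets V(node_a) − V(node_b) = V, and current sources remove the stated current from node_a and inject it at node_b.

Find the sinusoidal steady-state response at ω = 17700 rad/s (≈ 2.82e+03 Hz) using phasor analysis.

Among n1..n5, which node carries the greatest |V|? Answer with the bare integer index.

2

Element admittances at ω=17700 rad/s:
  Y(C1) = 0.000+1.492j S between n4,n0
  Y(R1) = 0.9709+0.000j S between n3,n5
  Y(R2) = 0.08264+0.000j S between n4,n2
  Y(R3) = 0.0002915+0.000j S between n1,n3
  Y(R4) = 0.05917+0.000j S between n5,n3
  I1: injects 1.19 A into n5 (from n4)
  Y(R5) = 0.3279+0.000j S between n4,n2
  Y(R6) = 0.001832+0.000j S between n1,n0
  V1: constraint V(n2)−V(n3) = 5.58
Assemble and solve the 6×6 MNA system:
  V(n1)=-0.3680-6.199e-05j  V(n2)=2.900-0.0004514j  V(n3)=-2.680-0.0004514j  V(n4)=7.609e-08-0.0004517j  V(n5)=-1.524-0.0004514j
  i(V1)=-1.191-1.135e-07j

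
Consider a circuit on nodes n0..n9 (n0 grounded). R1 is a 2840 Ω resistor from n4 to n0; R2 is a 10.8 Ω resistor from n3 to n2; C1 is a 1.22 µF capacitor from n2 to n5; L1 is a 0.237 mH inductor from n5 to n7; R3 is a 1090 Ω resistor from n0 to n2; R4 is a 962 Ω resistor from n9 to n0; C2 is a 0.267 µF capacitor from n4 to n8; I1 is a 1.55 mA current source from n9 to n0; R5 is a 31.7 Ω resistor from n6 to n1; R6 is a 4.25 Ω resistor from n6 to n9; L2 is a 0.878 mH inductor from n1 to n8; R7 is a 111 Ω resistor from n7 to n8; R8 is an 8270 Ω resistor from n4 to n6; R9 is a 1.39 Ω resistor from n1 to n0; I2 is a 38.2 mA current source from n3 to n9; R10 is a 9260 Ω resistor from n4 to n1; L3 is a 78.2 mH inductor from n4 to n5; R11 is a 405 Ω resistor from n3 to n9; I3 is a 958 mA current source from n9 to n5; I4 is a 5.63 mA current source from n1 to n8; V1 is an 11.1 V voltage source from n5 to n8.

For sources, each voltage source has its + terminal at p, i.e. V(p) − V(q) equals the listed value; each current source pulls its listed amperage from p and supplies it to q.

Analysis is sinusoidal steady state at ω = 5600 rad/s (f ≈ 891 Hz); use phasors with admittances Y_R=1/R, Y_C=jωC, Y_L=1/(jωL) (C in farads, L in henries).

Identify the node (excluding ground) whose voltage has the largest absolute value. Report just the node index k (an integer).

9

Element admittances at ω=5600 rad/s:
  Y(R1) = 0.0003521+0.000j S between n4,n0
  Y(R2) = 0.09259+0.000j S between n3,n2
  Y(C1) = 0.000+0.006832j S between n2,n5
  Y(L1) = 0.000-0.7535j S between n5,n7
  Y(R3) = 0.0009174+0.000j S between n0,n2
  Y(R4) = 0.001040+0.000j S between n9,n0
  Y(C2) = 0.000+0.001495j S between n4,n8
  I1: injects 0.00155 A into n0 (from n9)
  Y(R5) = 0.03155+0.000j S between n6,n1
  Y(R6) = 0.2353+0.000j S between n6,n9
  Y(L2) = 0.000-0.2034j S between n1,n8
  Y(R7) = 0.009009+0.000j S between n7,n8
  Y(R8) = 0.0001209+0.000j S between n4,n6
  Y(R9) = 0.7194+0.000j S between n1,n0
  I2: injects 0.0382 A into n9 (from n3)
  Y(R10) = 0.0001080+0.000j S between n4,n1
  Y(L3) = 0.000-0.002284j S between n4,n5
  Y(R11) = 0.002469+0.000j S between n3,n9
  I3: injects 0.958 A into n5 (from n9)
  I4: injects 0.00563 A into n8 (from n1)
  V1: constraint V(n5)−V(n8) = 11.1
Assemble and solve the 10×10 MNA system:
  V(n1)=0.02736-0.02111j  V(n2)=1.867+20.71j  V(n3)=0.6587+20.21j  V(n4)=20.97-15.31j  V(n5)=11.40+4.083j  V(n6)=-25.70+1.328j  V(n7)=11.40+3.951j  V(n8)=0.3032+4.083j  V(n9)=-29.18+1.518j
  i(V1)=0.7001-0.08580j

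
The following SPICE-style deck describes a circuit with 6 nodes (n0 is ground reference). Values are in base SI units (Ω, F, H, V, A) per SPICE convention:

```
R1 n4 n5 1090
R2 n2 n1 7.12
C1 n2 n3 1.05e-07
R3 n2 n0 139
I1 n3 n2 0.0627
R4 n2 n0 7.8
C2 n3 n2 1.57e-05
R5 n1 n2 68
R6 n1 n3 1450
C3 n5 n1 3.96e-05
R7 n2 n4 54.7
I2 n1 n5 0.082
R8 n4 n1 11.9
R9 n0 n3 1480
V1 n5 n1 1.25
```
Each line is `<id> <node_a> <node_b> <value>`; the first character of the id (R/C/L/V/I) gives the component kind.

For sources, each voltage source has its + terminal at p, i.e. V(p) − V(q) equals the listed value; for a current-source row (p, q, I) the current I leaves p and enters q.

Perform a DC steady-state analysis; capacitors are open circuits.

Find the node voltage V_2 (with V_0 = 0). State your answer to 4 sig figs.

Element admittances at DC:
  Y(R1) = 0.0009174 S between n4,n5
  Y(R2) = 0.1404 S between n2,n1
  Y(C1) = 0.000 S between n2,n3
  Y(R3) = 0.007194 S between n2,n0
  I1: injects 0.0627 A into n2 (from n3)
  Y(R4) = 0.1282 S between n2,n0
  Y(C2) = 0.000 S between n3,n2
  Y(R5) = 0.01471 S between n1,n2
  Y(R6) = 0.0006897 S between n1,n3
  Y(C3) = 0.000 S between n5,n1
  Y(R7) = 0.01828 S between n2,n4
  I2: injects 0.082 A into n5 (from n1)
  Y(R8) = 0.08403 S between n4,n1
  Y(R9) = 0.0006757 S between n0,n3
  V1: constraint V(n5)−V(n1) = 1.25
Assemble and solve the 6×6 MNA system:
  V(n1)=0.04170  V(n2)=0.2291  V(n3)=-45.90  V(n4)=0.08599  V(n5)=1.292
  i(V1)=0.08089

0.2291 V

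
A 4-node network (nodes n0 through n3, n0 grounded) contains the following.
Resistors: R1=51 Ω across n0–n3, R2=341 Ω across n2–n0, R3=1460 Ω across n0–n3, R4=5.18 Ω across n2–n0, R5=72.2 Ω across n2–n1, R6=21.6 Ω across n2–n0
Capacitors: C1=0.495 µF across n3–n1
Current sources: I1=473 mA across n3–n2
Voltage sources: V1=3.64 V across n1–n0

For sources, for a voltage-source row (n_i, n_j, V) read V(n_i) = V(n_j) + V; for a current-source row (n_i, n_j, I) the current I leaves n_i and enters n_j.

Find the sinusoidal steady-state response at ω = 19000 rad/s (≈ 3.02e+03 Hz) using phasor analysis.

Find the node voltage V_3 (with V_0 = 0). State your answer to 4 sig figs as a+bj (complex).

Apply KCL at each of the 3 non-ground nodes and solve the resulting linear system.
Node n1: branches {C1, R5, V1} → V_1 = 3.640+0.000j
Node n2: branches {R2, R4, R5, I1, R6} → V_2 = 2.044+0.000j
Node n3: branches {R1, R3, C1, I1} → V_3 = -18.54+10.28j
Source currents: i(V1)=-0.1188-0.2086j

-18.54+10.28j V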